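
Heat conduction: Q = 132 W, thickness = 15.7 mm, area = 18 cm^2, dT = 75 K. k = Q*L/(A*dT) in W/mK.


k = 132*15.7/1000/(18/10000*75) = 15.35 W/mK

15.35


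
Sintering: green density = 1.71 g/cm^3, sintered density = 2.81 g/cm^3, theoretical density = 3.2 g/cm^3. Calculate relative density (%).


Relative = 2.81 / 3.2 * 100 = 87.8%

87.8


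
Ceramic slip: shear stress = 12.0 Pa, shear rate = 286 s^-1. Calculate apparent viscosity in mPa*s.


eta = tau/gamma * 1000 = 12.0/286 * 1000 = 42.0 mPa*s

42.0


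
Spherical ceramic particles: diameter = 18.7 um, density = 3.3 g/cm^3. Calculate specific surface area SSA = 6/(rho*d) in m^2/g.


SSA = 6 / (3.3 * 18.7) = 0.097 m^2/g

0.097


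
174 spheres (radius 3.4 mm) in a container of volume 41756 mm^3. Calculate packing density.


V_sphere = 4/3*pi*3.4^3 = 164.6362 mm^3
Total V = 174*164.6362 = 28646.6988 mm^3
PD = 28646.6988 / 41756 = 0.686

0.686


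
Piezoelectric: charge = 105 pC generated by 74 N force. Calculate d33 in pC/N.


d33 = 105 / 74 = 1.4 pC/N

1.4


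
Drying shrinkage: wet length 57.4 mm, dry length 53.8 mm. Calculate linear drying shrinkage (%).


DS = (57.4 - 53.8) / 57.4 * 100 = 6.27%

6.27


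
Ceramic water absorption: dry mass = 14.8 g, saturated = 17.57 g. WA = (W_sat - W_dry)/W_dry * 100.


WA = (17.57 - 14.8) / 14.8 * 100 = 18.72%

18.72


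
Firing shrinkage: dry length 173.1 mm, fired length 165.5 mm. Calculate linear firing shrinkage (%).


FS = (173.1 - 165.5) / 173.1 * 100 = 4.39%

4.39


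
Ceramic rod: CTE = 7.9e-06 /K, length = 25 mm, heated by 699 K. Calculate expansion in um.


dL = 7.9e-06 * 25 * 699 * 1000 = 138.053 um

138.053


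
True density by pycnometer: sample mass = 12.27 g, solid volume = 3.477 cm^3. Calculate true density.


TD = 12.27 / 3.477 = 3.529 g/cm^3

3.529


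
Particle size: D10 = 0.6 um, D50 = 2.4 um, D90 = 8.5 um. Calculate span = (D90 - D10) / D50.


Span = (8.5 - 0.6) / 2.4 = 7.9 / 2.4 = 3.292

3.292


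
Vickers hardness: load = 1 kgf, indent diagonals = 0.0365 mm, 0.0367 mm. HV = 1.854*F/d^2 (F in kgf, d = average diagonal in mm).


d_avg = (0.0365+0.0367)/2 = 0.0366 mm
HV = 1.854*1/0.0366^2 = 1384

1384


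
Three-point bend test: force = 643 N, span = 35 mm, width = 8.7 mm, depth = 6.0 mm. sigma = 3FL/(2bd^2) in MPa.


sigma = 3*643*35/(2*8.7*6.0^2) = 107.8 MPa

107.8


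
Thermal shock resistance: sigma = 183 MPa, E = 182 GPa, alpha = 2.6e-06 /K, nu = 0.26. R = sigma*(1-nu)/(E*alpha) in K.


R = 183*(1-0.26)/(182*1000*2.6e-06) = 286 K

286


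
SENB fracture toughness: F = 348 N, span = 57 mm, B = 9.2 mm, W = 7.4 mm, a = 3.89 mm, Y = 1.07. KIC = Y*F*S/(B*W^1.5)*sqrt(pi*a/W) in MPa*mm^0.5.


KIC = 1.07*348*57/(9.2*7.4^1.5)*sqrt(pi*3.89/7.4) = 147.28

147.28


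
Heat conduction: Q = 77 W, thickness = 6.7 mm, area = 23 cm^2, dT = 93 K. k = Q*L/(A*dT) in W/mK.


k = 77*6.7/1000/(23/10000*93) = 2.41 W/mK

2.41


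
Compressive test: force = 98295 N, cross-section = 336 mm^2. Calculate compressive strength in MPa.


CS = 98295 / 336 = 292.5 MPa

292.5


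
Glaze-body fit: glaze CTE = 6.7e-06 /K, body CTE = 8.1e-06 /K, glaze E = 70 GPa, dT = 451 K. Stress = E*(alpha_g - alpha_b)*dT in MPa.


Stress = 70*1000*(6.7e-06 - 8.1e-06)*451 = -44.2 MPa

-44.2


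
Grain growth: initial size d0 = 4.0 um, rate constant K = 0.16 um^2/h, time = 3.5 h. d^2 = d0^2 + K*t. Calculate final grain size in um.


d^2 = 4.0^2 + 0.16*3.5 = 16.56
d = sqrt(16.56) = 4.07 um

4.07


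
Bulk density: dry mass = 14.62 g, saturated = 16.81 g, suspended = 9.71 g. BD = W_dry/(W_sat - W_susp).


BD = 14.62 / (16.81 - 9.71) = 14.62 / 7.1 = 2.059 g/cm^3

2.059


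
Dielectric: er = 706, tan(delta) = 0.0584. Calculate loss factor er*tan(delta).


Loss = 706 * 0.0584 = 41.23

41.23


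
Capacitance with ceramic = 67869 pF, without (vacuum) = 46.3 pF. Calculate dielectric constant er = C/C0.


er = 67869 / 46.3 = 1465.85

1465.85


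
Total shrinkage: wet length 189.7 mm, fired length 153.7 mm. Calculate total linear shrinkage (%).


TS = (189.7 - 153.7) / 189.7 * 100 = 18.98%

18.98


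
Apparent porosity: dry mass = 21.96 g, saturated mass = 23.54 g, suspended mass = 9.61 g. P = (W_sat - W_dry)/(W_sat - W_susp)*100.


P = (23.54 - 21.96) / (23.54 - 9.61) * 100 = 1.58 / 13.93 * 100 = 11.3%

11.3


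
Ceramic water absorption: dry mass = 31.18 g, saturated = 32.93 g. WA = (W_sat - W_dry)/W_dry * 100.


WA = (32.93 - 31.18) / 31.18 * 100 = 5.61%

5.61


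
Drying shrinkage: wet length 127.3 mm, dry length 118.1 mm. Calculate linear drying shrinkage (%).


DS = (127.3 - 118.1) / 127.3 * 100 = 7.23%

7.23


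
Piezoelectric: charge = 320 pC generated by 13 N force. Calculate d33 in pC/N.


d33 = 320 / 13 = 24.6 pC/N

24.6


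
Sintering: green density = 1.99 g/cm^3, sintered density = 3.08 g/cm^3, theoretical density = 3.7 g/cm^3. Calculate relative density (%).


Relative = 3.08 / 3.7 * 100 = 83.2%

83.2


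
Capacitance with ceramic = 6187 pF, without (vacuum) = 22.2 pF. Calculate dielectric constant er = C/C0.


er = 6187 / 22.2 = 278.69

278.69


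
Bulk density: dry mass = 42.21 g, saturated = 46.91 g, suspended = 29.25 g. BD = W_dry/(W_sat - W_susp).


BD = 42.21 / (46.91 - 29.25) = 42.21 / 17.66 = 2.39 g/cm^3

2.39


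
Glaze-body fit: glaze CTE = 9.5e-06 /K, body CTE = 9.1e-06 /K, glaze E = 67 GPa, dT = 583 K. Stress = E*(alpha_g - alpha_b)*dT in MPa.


Stress = 67*1000*(9.5e-06 - 9.1e-06)*583 = 15.6 MPa

15.6


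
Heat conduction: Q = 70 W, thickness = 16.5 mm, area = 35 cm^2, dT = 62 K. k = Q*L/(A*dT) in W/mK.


k = 70*16.5/1000/(35/10000*62) = 5.32 W/mK

5.32


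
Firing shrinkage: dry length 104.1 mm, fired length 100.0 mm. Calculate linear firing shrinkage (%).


FS = (104.1 - 100.0) / 104.1 * 100 = 3.94%

3.94


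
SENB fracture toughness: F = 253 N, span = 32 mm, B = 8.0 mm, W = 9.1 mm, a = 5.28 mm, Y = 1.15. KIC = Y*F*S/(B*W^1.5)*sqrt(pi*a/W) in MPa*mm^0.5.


KIC = 1.15*253*32/(8.0*9.1^1.5)*sqrt(pi*5.28/9.1) = 57.24

57.24


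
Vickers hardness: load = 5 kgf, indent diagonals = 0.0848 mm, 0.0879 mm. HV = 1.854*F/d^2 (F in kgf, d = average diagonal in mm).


d_avg = (0.0848+0.0879)/2 = 0.08635 mm
HV = 1.854*5/0.08635^2 = 1243

1243


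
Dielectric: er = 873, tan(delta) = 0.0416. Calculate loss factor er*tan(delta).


Loss = 873 * 0.0416 = 36.317

36.317


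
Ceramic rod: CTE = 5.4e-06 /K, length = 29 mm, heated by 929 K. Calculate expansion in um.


dL = 5.4e-06 * 29 * 929 * 1000 = 145.481 um

145.481


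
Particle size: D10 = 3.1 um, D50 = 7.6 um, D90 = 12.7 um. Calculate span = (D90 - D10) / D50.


Span = (12.7 - 3.1) / 7.6 = 9.6 / 7.6 = 1.263

1.263


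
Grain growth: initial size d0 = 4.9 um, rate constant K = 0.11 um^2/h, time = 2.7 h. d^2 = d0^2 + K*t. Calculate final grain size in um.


d^2 = 4.9^2 + 0.11*2.7 = 24.307
d = sqrt(24.307) = 4.93 um

4.93


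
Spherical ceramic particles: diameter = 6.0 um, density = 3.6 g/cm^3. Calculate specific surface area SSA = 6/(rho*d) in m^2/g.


SSA = 6 / (3.6 * 6.0) = 0.278 m^2/g

0.278


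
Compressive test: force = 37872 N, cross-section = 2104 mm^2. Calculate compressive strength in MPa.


CS = 37872 / 2104 = 18.0 MPa

18.0


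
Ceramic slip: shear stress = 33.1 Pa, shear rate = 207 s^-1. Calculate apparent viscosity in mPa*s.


eta = tau/gamma * 1000 = 33.1/207 * 1000 = 159.9 mPa*s

159.9


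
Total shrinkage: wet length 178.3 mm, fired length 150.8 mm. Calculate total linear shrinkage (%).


TS = (178.3 - 150.8) / 178.3 * 100 = 15.42%

15.42


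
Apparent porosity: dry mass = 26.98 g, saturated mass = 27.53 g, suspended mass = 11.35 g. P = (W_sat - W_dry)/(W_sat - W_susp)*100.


P = (27.53 - 26.98) / (27.53 - 11.35) * 100 = 0.55 / 16.18 * 100 = 3.4%

3.4


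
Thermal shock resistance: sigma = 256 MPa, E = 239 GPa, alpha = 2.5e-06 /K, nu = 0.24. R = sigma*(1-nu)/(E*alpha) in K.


R = 256*(1-0.24)/(239*1000*2.5e-06) = 326 K

326


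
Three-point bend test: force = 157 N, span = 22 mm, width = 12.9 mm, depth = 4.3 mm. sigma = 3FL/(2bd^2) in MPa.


sigma = 3*157*22/(2*12.9*4.3^2) = 21.7 MPa

21.7


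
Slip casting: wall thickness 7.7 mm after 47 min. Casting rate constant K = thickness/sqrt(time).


K = 7.7 / sqrt(47) = 7.7 / 6.8557 = 1.123 mm/min^0.5

1.123


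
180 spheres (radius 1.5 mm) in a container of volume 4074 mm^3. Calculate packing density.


V_sphere = 4/3*pi*1.5^3 = 14.1372 mm^3
Total V = 180*14.1372 = 2544.696 mm^3
PD = 2544.696 / 4074 = 0.625

0.625


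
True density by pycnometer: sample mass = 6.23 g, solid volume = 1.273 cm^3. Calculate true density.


TD = 6.23 / 1.273 = 4.894 g/cm^3

4.894


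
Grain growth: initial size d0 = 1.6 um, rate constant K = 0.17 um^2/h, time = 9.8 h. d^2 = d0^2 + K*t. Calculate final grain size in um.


d^2 = 1.6^2 + 0.17*9.8 = 4.226
d = sqrt(4.226) = 2.06 um

2.06


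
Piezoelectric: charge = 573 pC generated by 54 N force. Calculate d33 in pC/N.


d33 = 573 / 54 = 10.6 pC/N

10.6


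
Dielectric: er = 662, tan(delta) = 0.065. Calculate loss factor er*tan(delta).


Loss = 662 * 0.065 = 43.03

43.03


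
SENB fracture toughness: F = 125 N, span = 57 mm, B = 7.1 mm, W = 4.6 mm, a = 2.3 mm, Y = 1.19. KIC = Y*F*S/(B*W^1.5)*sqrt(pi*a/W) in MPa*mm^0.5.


KIC = 1.19*125*57/(7.1*4.6^1.5)*sqrt(pi*2.3/4.6) = 151.7

151.7


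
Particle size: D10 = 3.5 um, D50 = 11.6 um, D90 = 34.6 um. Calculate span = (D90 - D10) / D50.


Span = (34.6 - 3.5) / 11.6 = 31.1 / 11.6 = 2.681

2.681


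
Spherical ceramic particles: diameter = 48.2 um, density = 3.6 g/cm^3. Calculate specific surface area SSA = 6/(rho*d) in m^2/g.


SSA = 6 / (3.6 * 48.2) = 0.035 m^2/g

0.035


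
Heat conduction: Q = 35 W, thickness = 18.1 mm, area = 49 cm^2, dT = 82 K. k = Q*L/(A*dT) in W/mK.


k = 35*18.1/1000/(49/10000*82) = 1.58 W/mK

1.58


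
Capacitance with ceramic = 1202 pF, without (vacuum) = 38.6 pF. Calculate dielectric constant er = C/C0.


er = 1202 / 38.6 = 31.14

31.14


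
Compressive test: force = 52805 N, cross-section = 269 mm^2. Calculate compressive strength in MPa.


CS = 52805 / 269 = 196.3 MPa

196.3


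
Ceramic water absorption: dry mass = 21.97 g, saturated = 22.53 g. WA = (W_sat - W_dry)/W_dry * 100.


WA = (22.53 - 21.97) / 21.97 * 100 = 2.55%

2.55


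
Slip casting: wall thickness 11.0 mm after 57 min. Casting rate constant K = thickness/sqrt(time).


K = 11.0 / sqrt(57) = 11.0 / 7.5498 = 1.457 mm/min^0.5

1.457


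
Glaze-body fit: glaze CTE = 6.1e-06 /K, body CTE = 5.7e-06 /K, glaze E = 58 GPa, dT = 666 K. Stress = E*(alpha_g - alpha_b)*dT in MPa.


Stress = 58*1000*(6.1e-06 - 5.7e-06)*666 = 15.5 MPa

15.5


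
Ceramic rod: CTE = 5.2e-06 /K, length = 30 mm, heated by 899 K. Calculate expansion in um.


dL = 5.2e-06 * 30 * 899 * 1000 = 140.244 um

140.244


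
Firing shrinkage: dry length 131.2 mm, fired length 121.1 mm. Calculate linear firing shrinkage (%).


FS = (131.2 - 121.1) / 131.2 * 100 = 7.7%

7.7


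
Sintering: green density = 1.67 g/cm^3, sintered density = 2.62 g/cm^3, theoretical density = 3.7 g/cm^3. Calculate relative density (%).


Relative = 2.62 / 3.7 * 100 = 70.8%

70.8


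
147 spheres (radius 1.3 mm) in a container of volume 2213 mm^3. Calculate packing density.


V_sphere = 4/3*pi*1.3^3 = 9.2028 mm^3
Total V = 147*9.2028 = 1352.8116 mm^3
PD = 1352.8116 / 2213 = 0.611

0.611


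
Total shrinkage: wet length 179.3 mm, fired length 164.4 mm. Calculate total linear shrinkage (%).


TS = (179.3 - 164.4) / 179.3 * 100 = 8.31%

8.31


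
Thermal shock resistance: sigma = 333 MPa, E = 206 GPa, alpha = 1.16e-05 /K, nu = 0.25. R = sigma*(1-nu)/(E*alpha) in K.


R = 333*(1-0.25)/(206*1000*1.16e-05) = 105 K

105


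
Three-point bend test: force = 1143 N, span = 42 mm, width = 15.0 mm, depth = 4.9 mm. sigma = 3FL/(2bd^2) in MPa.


sigma = 3*1143*42/(2*15.0*4.9^2) = 199.9 MPa

199.9


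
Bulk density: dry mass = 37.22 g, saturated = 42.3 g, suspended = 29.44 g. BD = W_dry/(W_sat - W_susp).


BD = 37.22 / (42.3 - 29.44) = 37.22 / 12.86 = 2.894 g/cm^3

2.894


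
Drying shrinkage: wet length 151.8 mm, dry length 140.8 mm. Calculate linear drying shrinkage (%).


DS = (151.8 - 140.8) / 151.8 * 100 = 7.25%

7.25


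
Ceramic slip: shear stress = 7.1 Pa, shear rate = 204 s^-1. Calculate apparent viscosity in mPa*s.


eta = tau/gamma * 1000 = 7.1/204 * 1000 = 34.8 mPa*s

34.8


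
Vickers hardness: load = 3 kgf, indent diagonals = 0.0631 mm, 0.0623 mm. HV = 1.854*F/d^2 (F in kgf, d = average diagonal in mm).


d_avg = (0.0631+0.0623)/2 = 0.0627 mm
HV = 1.854*3/0.0627^2 = 1415

1415


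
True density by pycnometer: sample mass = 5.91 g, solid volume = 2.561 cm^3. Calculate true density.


TD = 5.91 / 2.561 = 2.308 g/cm^3

2.308


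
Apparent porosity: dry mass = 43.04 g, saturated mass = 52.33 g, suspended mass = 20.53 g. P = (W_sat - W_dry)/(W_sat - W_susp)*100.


P = (52.33 - 43.04) / (52.33 - 20.53) * 100 = 9.29 / 31.8 * 100 = 29.2%

29.2


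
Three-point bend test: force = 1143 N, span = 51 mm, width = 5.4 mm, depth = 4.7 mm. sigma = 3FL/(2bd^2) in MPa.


sigma = 3*1143*51/(2*5.4*4.7^2) = 733.0 MPa

733.0


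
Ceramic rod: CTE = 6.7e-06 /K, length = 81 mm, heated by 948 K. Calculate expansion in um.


dL = 6.7e-06 * 81 * 948 * 1000 = 514.48 um

514.48


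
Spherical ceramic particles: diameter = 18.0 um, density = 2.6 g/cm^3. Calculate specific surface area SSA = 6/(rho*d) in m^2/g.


SSA = 6 / (2.6 * 18.0) = 0.128 m^2/g

0.128


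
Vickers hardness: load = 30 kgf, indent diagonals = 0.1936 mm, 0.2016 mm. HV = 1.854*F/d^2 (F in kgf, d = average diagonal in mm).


d_avg = (0.1936+0.2016)/2 = 0.1976 mm
HV = 1.854*30/0.1976^2 = 1424

1424


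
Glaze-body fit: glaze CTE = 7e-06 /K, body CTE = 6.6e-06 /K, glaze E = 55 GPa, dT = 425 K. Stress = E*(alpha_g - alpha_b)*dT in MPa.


Stress = 55*1000*(7e-06 - 6.6e-06)*425 = 9.4 MPa

9.4


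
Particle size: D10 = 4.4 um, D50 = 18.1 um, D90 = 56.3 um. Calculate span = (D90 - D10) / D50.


Span = (56.3 - 4.4) / 18.1 = 51.9 / 18.1 = 2.867

2.867


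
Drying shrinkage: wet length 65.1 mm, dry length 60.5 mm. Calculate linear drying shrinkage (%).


DS = (65.1 - 60.5) / 65.1 * 100 = 7.07%

7.07


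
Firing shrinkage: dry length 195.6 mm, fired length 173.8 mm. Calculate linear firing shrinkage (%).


FS = (195.6 - 173.8) / 195.6 * 100 = 11.15%

11.15


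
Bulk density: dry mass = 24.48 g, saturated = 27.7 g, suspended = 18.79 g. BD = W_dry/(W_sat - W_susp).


BD = 24.48 / (27.7 - 18.79) = 24.48 / 8.91 = 2.747 g/cm^3

2.747


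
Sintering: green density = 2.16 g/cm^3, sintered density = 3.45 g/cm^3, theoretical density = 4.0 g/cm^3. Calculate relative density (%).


Relative = 3.45 / 4.0 * 100 = 86.3%

86.3


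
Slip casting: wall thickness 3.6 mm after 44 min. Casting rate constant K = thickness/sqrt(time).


K = 3.6 / sqrt(44) = 3.6 / 6.6332 = 0.543 mm/min^0.5

0.543


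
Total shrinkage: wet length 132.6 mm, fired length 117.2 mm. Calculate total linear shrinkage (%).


TS = (132.6 - 117.2) / 132.6 * 100 = 11.61%

11.61


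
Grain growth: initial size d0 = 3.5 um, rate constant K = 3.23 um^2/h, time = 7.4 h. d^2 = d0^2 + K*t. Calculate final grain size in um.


d^2 = 3.5^2 + 3.23*7.4 = 36.152
d = sqrt(36.152) = 6.01 um

6.01


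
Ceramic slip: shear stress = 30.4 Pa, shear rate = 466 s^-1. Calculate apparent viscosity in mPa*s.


eta = tau/gamma * 1000 = 30.4/466 * 1000 = 65.2 mPa*s

65.2


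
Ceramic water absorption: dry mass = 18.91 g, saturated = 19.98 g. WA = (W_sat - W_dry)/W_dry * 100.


WA = (19.98 - 18.91) / 18.91 * 100 = 5.66%

5.66


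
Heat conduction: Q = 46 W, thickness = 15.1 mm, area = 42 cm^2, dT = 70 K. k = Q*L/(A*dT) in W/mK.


k = 46*15.1/1000/(42/10000*70) = 2.36 W/mK

2.36


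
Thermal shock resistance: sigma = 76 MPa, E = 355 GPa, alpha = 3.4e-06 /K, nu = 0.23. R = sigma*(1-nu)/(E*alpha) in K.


R = 76*(1-0.23)/(355*1000*3.4e-06) = 48 K

48


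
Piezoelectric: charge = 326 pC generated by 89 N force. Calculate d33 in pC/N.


d33 = 326 / 89 = 3.7 pC/N

3.7


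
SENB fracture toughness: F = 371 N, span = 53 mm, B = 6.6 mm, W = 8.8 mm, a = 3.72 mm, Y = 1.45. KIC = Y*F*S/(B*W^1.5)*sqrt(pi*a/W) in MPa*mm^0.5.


KIC = 1.45*371*53/(6.6*8.8^1.5)*sqrt(pi*3.72/8.8) = 190.7

190.7


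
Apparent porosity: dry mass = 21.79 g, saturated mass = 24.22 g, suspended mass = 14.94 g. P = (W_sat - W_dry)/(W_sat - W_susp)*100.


P = (24.22 - 21.79) / (24.22 - 14.94) * 100 = 2.43 / 9.28 * 100 = 26.2%

26.2


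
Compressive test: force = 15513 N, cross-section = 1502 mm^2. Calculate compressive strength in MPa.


CS = 15513 / 1502 = 10.3 MPa

10.3


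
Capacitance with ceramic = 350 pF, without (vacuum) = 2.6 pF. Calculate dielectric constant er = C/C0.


er = 350 / 2.6 = 134.62

134.62


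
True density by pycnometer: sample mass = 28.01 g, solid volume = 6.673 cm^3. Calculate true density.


TD = 28.01 / 6.673 = 4.198 g/cm^3

4.198


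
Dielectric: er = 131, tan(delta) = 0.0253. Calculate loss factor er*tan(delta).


Loss = 131 * 0.0253 = 3.314

3.314


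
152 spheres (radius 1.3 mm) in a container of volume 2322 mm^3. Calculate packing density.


V_sphere = 4/3*pi*1.3^3 = 9.2028 mm^3
Total V = 152*9.2028 = 1398.8256 mm^3
PD = 1398.8256 / 2322 = 0.602

0.602


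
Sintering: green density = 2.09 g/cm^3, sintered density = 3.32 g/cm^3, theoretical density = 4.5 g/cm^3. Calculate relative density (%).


Relative = 3.32 / 4.5 * 100 = 73.8%

73.8


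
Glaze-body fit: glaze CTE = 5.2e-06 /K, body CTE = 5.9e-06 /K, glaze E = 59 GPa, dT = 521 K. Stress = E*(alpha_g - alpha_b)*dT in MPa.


Stress = 59*1000*(5.2e-06 - 5.9e-06)*521 = -21.5 MPa

-21.5


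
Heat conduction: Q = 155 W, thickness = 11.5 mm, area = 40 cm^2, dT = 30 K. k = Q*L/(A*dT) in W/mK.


k = 155*11.5/1000/(40/10000*30) = 14.85 W/mK

14.85


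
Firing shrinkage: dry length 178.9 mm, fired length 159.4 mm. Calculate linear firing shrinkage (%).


FS = (178.9 - 159.4) / 178.9 * 100 = 10.9%

10.9


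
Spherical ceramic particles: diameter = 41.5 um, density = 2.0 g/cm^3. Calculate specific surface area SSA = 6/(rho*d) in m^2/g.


SSA = 6 / (2.0 * 41.5) = 0.072 m^2/g

0.072


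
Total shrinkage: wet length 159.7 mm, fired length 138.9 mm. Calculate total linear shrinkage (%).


TS = (159.7 - 138.9) / 159.7 * 100 = 13.02%

13.02


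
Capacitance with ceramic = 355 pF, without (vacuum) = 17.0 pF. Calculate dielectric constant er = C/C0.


er = 355 / 17.0 = 20.88

20.88


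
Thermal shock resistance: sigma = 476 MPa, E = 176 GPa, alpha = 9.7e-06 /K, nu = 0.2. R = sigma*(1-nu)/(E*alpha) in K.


R = 476*(1-0.2)/(176*1000*9.7e-06) = 223 K

223


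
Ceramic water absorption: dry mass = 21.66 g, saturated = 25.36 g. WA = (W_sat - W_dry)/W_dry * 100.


WA = (25.36 - 21.66) / 21.66 * 100 = 17.08%

17.08


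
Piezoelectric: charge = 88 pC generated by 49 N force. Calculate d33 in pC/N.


d33 = 88 / 49 = 1.8 pC/N

1.8


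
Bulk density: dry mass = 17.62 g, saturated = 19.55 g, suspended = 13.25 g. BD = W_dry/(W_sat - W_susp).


BD = 17.62 / (19.55 - 13.25) = 17.62 / 6.3 = 2.797 g/cm^3

2.797


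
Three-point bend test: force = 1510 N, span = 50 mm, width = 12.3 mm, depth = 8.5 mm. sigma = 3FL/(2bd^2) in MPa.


sigma = 3*1510*50/(2*12.3*8.5^2) = 127.4 MPa

127.4


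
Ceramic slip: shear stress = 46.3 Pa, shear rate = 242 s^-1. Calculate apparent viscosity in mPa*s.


eta = tau/gamma * 1000 = 46.3/242 * 1000 = 191.3 mPa*s

191.3


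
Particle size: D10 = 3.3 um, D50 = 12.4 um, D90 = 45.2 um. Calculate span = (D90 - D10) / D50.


Span = (45.2 - 3.3) / 12.4 = 41.9 / 12.4 = 3.379

3.379


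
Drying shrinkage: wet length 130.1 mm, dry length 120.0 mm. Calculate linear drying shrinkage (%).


DS = (130.1 - 120.0) / 130.1 * 100 = 7.76%

7.76


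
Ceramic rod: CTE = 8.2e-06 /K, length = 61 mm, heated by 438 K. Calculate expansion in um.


dL = 8.2e-06 * 61 * 438 * 1000 = 219.088 um

219.088


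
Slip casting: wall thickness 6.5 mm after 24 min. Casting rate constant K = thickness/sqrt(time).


K = 6.5 / sqrt(24) = 6.5 / 4.899 = 1.327 mm/min^0.5

1.327


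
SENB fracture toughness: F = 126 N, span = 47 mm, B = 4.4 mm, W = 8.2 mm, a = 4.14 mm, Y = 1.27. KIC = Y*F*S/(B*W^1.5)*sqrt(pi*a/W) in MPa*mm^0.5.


KIC = 1.27*126*47/(4.4*8.2^1.5)*sqrt(pi*4.14/8.2) = 91.68

91.68


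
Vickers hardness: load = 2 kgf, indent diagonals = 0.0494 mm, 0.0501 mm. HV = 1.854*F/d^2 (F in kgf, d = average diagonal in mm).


d_avg = (0.0494+0.0501)/2 = 0.04975 mm
HV = 1.854*2/0.04975^2 = 1498

1498


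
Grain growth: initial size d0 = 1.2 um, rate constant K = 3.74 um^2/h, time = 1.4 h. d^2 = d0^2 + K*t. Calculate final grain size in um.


d^2 = 1.2^2 + 3.74*1.4 = 6.676
d = sqrt(6.676) = 2.58 um

2.58


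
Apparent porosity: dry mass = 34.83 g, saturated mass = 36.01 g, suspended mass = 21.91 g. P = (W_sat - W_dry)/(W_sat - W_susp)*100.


P = (36.01 - 34.83) / (36.01 - 21.91) * 100 = 1.18 / 14.1 * 100 = 8.4%

8.4


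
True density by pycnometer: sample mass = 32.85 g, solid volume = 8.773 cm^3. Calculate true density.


TD = 32.85 / 8.773 = 3.744 g/cm^3

3.744


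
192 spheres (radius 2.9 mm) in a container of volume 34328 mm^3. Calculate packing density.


V_sphere = 4/3*pi*2.9^3 = 102.1604 mm^3
Total V = 192*102.1604 = 19614.7968 mm^3
PD = 19614.7968 / 34328 = 0.571

0.571


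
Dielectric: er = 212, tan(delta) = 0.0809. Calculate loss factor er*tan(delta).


Loss = 212 * 0.0809 = 17.151

17.151


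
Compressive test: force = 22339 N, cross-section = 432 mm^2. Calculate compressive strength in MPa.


CS = 22339 / 432 = 51.7 MPa

51.7


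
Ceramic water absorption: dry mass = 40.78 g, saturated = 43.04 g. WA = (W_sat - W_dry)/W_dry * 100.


WA = (43.04 - 40.78) / 40.78 * 100 = 5.54%

5.54


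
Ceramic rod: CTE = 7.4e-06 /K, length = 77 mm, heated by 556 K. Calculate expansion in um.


dL = 7.4e-06 * 77 * 556 * 1000 = 316.809 um

316.809


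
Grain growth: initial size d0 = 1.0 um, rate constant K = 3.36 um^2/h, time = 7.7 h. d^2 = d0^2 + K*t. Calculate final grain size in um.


d^2 = 1.0^2 + 3.36*7.7 = 26.872
d = sqrt(26.872) = 5.18 um

5.18


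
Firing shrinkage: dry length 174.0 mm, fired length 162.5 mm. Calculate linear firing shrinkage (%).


FS = (174.0 - 162.5) / 174.0 * 100 = 6.61%

6.61


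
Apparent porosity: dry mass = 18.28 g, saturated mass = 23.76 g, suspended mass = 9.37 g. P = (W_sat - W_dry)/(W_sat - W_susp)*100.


P = (23.76 - 18.28) / (23.76 - 9.37) * 100 = 5.48 / 14.39 * 100 = 38.1%

38.1


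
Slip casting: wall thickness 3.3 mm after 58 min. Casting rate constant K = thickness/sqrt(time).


K = 3.3 / sqrt(58) = 3.3 / 7.6158 = 0.433 mm/min^0.5

0.433


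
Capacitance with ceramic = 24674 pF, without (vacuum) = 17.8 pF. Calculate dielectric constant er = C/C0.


er = 24674 / 17.8 = 1386.18

1386.18


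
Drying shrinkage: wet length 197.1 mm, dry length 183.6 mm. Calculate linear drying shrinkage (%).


DS = (197.1 - 183.6) / 197.1 * 100 = 6.85%

6.85


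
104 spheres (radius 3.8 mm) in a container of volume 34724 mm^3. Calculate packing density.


V_sphere = 4/3*pi*3.8^3 = 229.8473 mm^3
Total V = 104*229.8473 = 23904.1192 mm^3
PD = 23904.1192 / 34724 = 0.688

0.688


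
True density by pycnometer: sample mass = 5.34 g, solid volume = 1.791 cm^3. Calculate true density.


TD = 5.34 / 1.791 = 2.982 g/cm^3

2.982


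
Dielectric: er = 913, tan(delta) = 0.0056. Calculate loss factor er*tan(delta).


Loss = 913 * 0.0056 = 5.113

5.113


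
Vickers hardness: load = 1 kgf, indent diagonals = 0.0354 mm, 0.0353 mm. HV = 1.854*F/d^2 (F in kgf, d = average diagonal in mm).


d_avg = (0.0354+0.0353)/2 = 0.03535 mm
HV = 1.854*1/0.03535^2 = 1484

1484


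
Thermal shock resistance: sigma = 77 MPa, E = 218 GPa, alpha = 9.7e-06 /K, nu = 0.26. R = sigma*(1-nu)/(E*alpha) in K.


R = 77*(1-0.26)/(218*1000*9.7e-06) = 27 K

27


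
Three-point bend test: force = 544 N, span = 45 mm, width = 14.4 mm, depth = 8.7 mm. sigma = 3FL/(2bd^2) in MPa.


sigma = 3*544*45/(2*14.4*8.7^2) = 33.7 MPa

33.7


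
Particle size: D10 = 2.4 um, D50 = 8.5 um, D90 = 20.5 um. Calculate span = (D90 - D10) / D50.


Span = (20.5 - 2.4) / 8.5 = 18.1 / 8.5 = 2.129

2.129


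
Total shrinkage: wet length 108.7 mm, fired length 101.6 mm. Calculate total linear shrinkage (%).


TS = (108.7 - 101.6) / 108.7 * 100 = 6.53%

6.53


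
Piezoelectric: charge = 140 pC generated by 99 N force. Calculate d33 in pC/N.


d33 = 140 / 99 = 1.4 pC/N

1.4


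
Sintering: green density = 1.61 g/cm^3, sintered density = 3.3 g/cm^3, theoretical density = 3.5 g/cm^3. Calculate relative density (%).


Relative = 3.3 / 3.5 * 100 = 94.3%

94.3


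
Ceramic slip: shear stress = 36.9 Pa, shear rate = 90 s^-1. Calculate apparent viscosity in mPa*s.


eta = tau/gamma * 1000 = 36.9/90 * 1000 = 410.0 mPa*s

410.0


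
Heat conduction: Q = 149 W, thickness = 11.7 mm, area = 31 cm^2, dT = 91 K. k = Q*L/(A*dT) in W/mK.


k = 149*11.7/1000/(31/10000*91) = 6.18 W/mK

6.18


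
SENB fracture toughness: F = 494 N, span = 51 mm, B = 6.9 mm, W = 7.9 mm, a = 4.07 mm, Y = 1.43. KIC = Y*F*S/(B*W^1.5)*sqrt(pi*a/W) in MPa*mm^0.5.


KIC = 1.43*494*51/(6.9*7.9^1.5)*sqrt(pi*4.07/7.9) = 299.16

299.16


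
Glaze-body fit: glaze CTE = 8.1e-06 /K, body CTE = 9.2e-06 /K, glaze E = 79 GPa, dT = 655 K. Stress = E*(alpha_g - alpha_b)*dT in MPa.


Stress = 79*1000*(8.1e-06 - 9.2e-06)*655 = -56.9 MPa

-56.9


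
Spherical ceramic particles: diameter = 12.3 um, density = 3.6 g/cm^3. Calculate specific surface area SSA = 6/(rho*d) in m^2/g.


SSA = 6 / (3.6 * 12.3) = 0.136 m^2/g

0.136


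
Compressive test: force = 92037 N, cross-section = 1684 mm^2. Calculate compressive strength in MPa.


CS = 92037 / 1684 = 54.7 MPa

54.7


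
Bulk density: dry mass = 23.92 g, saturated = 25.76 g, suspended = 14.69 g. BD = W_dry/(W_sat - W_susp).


BD = 23.92 / (25.76 - 14.69) = 23.92 / 11.07 = 2.161 g/cm^3

2.161


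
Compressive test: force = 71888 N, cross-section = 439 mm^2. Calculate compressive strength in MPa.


CS = 71888 / 439 = 163.8 MPa

163.8


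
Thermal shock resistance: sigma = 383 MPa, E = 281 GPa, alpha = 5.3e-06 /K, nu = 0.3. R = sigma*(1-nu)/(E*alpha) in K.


R = 383*(1-0.3)/(281*1000*5.3e-06) = 180 K

180


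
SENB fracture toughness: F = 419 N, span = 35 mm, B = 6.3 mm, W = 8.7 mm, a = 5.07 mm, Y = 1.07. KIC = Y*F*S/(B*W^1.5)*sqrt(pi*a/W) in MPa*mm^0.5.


KIC = 1.07*419*35/(6.3*8.7^1.5)*sqrt(pi*5.07/8.7) = 131.33

131.33


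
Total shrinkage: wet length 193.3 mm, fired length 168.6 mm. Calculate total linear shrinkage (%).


TS = (193.3 - 168.6) / 193.3 * 100 = 12.78%

12.78


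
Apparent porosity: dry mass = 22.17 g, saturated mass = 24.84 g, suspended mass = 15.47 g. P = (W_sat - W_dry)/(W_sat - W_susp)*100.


P = (24.84 - 22.17) / (24.84 - 15.47) * 100 = 2.67 / 9.37 * 100 = 28.5%

28.5


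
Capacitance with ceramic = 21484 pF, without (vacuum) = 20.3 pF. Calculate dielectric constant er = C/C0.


er = 21484 / 20.3 = 1058.33

1058.33


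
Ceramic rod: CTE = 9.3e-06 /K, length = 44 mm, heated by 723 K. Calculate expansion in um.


dL = 9.3e-06 * 44 * 723 * 1000 = 295.852 um

295.852


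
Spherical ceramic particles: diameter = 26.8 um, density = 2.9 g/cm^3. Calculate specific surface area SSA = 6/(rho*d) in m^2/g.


SSA = 6 / (2.9 * 26.8) = 0.077 m^2/g

0.077


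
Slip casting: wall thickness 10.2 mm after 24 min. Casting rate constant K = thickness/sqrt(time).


K = 10.2 / sqrt(24) = 10.2 / 4.899 = 2.082 mm/min^0.5

2.082


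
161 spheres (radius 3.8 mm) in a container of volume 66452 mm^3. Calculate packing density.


V_sphere = 4/3*pi*3.8^3 = 229.8473 mm^3
Total V = 161*229.8473 = 37005.4153 mm^3
PD = 37005.4153 / 66452 = 0.557

0.557


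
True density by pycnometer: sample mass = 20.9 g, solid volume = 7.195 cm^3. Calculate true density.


TD = 20.9 / 7.195 = 2.905 g/cm^3

2.905


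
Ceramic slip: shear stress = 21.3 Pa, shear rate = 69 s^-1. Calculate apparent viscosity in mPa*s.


eta = tau/gamma * 1000 = 21.3/69 * 1000 = 308.7 mPa*s

308.7


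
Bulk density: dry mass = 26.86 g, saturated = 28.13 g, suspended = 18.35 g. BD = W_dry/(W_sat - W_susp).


BD = 26.86 / (28.13 - 18.35) = 26.86 / 9.78 = 2.746 g/cm^3

2.746


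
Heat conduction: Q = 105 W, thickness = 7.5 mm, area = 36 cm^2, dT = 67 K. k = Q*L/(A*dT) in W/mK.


k = 105*7.5/1000/(36/10000*67) = 3.26 W/mK

3.26


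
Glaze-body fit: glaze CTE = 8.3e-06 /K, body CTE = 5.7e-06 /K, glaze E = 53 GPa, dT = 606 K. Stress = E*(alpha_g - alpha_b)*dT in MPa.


Stress = 53*1000*(8.3e-06 - 5.7e-06)*606 = 83.5 MPa

83.5


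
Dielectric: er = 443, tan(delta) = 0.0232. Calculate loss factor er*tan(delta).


Loss = 443 * 0.0232 = 10.278

10.278


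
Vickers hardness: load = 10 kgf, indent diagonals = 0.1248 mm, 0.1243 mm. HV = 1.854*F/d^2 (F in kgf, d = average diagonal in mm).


d_avg = (0.1248+0.1243)/2 = 0.12455 mm
HV = 1.854*10/0.12455^2 = 1195

1195


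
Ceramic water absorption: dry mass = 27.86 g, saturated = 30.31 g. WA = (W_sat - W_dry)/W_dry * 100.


WA = (30.31 - 27.86) / 27.86 * 100 = 8.79%

8.79


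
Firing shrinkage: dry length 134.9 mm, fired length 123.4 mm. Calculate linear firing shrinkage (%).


FS = (134.9 - 123.4) / 134.9 * 100 = 8.52%

8.52


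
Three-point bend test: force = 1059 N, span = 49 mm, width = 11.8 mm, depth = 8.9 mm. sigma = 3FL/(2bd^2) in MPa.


sigma = 3*1059*49/(2*11.8*8.9^2) = 83.3 MPa

83.3


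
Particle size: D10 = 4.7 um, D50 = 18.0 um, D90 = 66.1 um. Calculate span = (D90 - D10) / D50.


Span = (66.1 - 4.7) / 18.0 = 61.4 / 18.0 = 3.411

3.411


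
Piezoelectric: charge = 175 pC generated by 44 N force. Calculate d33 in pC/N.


d33 = 175 / 44 = 4.0 pC/N

4.0


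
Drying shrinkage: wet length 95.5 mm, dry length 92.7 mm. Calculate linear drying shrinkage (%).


DS = (95.5 - 92.7) / 95.5 * 100 = 2.93%

2.93


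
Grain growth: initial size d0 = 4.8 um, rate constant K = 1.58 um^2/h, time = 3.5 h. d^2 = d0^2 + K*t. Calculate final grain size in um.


d^2 = 4.8^2 + 1.58*3.5 = 28.57
d = sqrt(28.57) = 5.35 um

5.35


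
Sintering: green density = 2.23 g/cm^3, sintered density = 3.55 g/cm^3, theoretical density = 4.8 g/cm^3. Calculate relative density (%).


Relative = 3.55 / 4.8 * 100 = 74.0%

74.0


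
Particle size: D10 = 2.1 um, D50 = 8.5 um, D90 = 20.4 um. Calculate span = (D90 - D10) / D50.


Span = (20.4 - 2.1) / 8.5 = 18.3 / 8.5 = 2.153

2.153


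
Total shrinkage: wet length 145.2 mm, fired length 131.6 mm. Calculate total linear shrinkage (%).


TS = (145.2 - 131.6) / 145.2 * 100 = 9.37%

9.37


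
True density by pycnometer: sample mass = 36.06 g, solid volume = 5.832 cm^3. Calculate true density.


TD = 36.06 / 5.832 = 6.183 g/cm^3

6.183


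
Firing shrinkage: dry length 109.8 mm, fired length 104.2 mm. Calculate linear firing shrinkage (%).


FS = (109.8 - 104.2) / 109.8 * 100 = 5.1%

5.1


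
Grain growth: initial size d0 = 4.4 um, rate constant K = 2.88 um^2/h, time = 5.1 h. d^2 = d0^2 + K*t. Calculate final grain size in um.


d^2 = 4.4^2 + 2.88*5.1 = 34.048
d = sqrt(34.048) = 5.84 um

5.84


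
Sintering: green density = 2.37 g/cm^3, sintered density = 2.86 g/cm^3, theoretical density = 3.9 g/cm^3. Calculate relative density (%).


Relative = 2.86 / 3.9 * 100 = 73.3%

73.3


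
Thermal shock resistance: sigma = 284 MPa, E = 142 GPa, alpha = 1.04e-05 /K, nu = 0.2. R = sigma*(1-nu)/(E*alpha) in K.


R = 284*(1-0.2)/(142*1000*1.04e-05) = 154 K

154


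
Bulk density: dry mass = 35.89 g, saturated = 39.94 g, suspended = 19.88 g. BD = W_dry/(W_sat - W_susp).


BD = 35.89 / (39.94 - 19.88) = 35.89 / 20.06 = 1.789 g/cm^3

1.789


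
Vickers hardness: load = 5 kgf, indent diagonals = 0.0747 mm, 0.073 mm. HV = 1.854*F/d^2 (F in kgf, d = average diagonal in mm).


d_avg = (0.0747+0.073)/2 = 0.07385 mm
HV = 1.854*5/0.07385^2 = 1700

1700


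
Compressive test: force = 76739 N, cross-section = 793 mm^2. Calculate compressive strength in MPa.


CS = 76739 / 793 = 96.8 MPa

96.8


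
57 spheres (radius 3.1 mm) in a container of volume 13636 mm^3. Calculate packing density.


V_sphere = 4/3*pi*3.1^3 = 124.7882 mm^3
Total V = 57*124.7882 = 7112.9274 mm^3
PD = 7112.9274 / 13636 = 0.522

0.522


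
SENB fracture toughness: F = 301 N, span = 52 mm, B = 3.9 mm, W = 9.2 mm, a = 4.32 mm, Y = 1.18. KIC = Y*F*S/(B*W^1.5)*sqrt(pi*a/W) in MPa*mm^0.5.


KIC = 1.18*301*52/(3.9*9.2^1.5)*sqrt(pi*4.32/9.2) = 206.12

206.12


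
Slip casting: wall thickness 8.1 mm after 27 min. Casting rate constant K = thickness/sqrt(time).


K = 8.1 / sqrt(27) = 8.1 / 5.1962 = 1.559 mm/min^0.5

1.559


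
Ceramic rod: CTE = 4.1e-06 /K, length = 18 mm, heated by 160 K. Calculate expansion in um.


dL = 4.1e-06 * 18 * 160 * 1000 = 11.808 um

11.808


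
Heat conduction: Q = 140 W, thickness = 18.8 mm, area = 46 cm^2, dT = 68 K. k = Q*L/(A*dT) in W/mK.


k = 140*18.8/1000/(46/10000*68) = 8.41 W/mK

8.41


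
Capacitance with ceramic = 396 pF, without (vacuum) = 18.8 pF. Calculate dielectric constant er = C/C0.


er = 396 / 18.8 = 21.06

21.06


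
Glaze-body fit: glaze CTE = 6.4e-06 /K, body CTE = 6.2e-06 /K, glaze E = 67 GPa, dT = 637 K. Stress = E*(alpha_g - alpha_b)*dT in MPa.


Stress = 67*1000*(6.4e-06 - 6.2e-06)*637 = 8.5 MPa

8.5


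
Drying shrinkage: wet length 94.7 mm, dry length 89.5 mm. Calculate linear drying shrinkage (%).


DS = (94.7 - 89.5) / 94.7 * 100 = 5.49%

5.49


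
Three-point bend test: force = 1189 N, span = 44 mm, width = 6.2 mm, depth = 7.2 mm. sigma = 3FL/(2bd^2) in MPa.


sigma = 3*1189*44/(2*6.2*7.2^2) = 244.2 MPa

244.2


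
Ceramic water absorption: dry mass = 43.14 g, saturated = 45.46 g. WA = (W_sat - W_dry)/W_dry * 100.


WA = (45.46 - 43.14) / 43.14 * 100 = 5.38%

5.38


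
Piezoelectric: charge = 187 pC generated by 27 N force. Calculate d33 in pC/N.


d33 = 187 / 27 = 6.9 pC/N

6.9


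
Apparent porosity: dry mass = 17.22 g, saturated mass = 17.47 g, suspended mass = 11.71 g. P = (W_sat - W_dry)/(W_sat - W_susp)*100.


P = (17.47 - 17.22) / (17.47 - 11.71) * 100 = 0.25 / 5.76 * 100 = 4.3%

4.3


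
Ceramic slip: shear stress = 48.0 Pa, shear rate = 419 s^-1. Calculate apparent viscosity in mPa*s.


eta = tau/gamma * 1000 = 48.0/419 * 1000 = 114.6 mPa*s

114.6


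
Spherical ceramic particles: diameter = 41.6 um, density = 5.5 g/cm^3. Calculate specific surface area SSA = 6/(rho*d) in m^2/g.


SSA = 6 / (5.5 * 41.6) = 0.026 m^2/g

0.026


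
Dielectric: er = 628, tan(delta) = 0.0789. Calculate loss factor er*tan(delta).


Loss = 628 * 0.0789 = 49.549

49.549


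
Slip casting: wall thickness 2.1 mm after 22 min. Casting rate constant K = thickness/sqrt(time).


K = 2.1 / sqrt(22) = 2.1 / 4.6904 = 0.448 mm/min^0.5

0.448


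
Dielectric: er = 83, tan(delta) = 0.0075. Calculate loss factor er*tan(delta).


Loss = 83 * 0.0075 = 0.623

0.623


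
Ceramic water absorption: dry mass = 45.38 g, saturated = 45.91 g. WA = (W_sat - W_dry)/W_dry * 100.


WA = (45.91 - 45.38) / 45.38 * 100 = 1.17%

1.17


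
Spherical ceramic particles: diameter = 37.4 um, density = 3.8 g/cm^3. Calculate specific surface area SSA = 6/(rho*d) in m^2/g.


SSA = 6 / (3.8 * 37.4) = 0.042 m^2/g

0.042


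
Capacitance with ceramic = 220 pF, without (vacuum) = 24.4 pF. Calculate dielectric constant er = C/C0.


er = 220 / 24.4 = 9.02

9.02


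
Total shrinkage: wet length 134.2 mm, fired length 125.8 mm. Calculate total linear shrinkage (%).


TS = (134.2 - 125.8) / 134.2 * 100 = 6.26%

6.26


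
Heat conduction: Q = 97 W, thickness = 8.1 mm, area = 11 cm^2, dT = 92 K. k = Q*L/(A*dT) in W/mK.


k = 97*8.1/1000/(11/10000*92) = 7.76 W/mK

7.76


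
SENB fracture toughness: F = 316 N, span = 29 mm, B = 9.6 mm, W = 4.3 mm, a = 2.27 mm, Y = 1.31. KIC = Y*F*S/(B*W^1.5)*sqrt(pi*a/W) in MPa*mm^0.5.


KIC = 1.31*316*29/(9.6*4.3^1.5)*sqrt(pi*2.27/4.3) = 180.61

180.61


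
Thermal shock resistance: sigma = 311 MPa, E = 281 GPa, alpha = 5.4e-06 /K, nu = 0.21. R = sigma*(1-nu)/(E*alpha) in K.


R = 311*(1-0.21)/(281*1000*5.4e-06) = 162 K

162


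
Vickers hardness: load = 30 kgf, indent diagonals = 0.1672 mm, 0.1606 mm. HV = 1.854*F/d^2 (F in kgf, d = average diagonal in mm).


d_avg = (0.1672+0.1606)/2 = 0.1639 mm
HV = 1.854*30/0.1639^2 = 2070

2070


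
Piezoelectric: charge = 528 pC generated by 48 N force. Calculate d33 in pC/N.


d33 = 528 / 48 = 11.0 pC/N

11.0


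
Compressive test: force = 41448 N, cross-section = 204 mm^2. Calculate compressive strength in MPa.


CS = 41448 / 204 = 203.2 MPa

203.2


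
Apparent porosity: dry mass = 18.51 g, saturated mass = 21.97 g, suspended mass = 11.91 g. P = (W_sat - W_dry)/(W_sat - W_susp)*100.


P = (21.97 - 18.51) / (21.97 - 11.91) * 100 = 3.46 / 10.06 * 100 = 34.4%

34.4


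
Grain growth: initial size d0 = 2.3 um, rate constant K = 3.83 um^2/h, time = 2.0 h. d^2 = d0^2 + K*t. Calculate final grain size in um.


d^2 = 2.3^2 + 3.83*2.0 = 12.95
d = sqrt(12.95) = 3.6 um

3.6


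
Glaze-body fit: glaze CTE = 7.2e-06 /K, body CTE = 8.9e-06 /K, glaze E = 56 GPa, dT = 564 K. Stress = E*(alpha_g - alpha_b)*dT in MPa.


Stress = 56*1000*(7.2e-06 - 8.9e-06)*564 = -53.7 MPa

-53.7


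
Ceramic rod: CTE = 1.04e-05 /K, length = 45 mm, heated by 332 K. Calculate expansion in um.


dL = 1.04e-05 * 45 * 332 * 1000 = 155.376 um

155.376


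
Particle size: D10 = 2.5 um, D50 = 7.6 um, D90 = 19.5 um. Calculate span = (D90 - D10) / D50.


Span = (19.5 - 2.5) / 7.6 = 17.0 / 7.6 = 2.237

2.237


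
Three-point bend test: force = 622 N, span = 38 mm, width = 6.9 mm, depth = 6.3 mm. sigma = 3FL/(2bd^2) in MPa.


sigma = 3*622*38/(2*6.9*6.3^2) = 129.5 MPa

129.5


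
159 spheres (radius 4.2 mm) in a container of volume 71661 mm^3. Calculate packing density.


V_sphere = 4/3*pi*4.2^3 = 310.3391 mm^3
Total V = 159*310.3391 = 49343.9169 mm^3
PD = 49343.9169 / 71661 = 0.689

0.689


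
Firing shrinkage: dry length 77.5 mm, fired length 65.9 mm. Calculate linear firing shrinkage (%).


FS = (77.5 - 65.9) / 77.5 * 100 = 14.97%

14.97


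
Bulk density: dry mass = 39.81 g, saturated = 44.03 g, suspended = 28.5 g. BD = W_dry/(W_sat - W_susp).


BD = 39.81 / (44.03 - 28.5) = 39.81 / 15.53 = 2.563 g/cm^3

2.563


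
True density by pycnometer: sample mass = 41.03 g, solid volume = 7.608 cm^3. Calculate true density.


TD = 41.03 / 7.608 = 5.393 g/cm^3

5.393


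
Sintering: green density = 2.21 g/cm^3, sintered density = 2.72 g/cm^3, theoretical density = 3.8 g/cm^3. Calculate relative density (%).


Relative = 2.72 / 3.8 * 100 = 71.6%

71.6


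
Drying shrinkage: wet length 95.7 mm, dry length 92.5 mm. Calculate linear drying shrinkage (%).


DS = (95.7 - 92.5) / 95.7 * 100 = 3.34%

3.34
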